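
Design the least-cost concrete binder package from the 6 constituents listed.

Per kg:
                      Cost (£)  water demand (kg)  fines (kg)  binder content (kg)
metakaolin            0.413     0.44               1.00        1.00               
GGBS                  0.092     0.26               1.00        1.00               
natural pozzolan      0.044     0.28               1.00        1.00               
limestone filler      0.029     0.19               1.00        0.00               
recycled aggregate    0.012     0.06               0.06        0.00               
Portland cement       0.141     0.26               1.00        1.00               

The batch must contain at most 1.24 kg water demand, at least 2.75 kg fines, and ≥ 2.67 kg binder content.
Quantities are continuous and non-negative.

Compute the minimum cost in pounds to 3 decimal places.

Let x1 = kg of metakaolin, x2 = kg of GGBS, x3 = kg of natural pozzolan, x4 = kg of limestone filler, x5 = kg of recycled aggregate, x6 = kg of Portland cement.
Minimize 0.413x1 + 0.092x2 + 0.044x3 + 0.029x4 + 0.012x5 + 0.141x6 with:
  0.44x1 + 0.26x2 + 0.28x3 + 0.19x4 + 0.06x5 + 0.26x6 ≤ 1.24   (water demand)
  1x1 + 1x2 + 1x3 + 1x4 + 0.06x5 + 1x6 ≥ 2.75   (fines)
  1x1 + 1x2 + 1x3 + 1x6 ≥ 2.67   (binder content)
  x1, x2, x3, x4, x5, x6 ≥ 0.
At the optimum only natural pozzolan, limestone filler are positive (metakaolin, GGBS, recycled aggregate, Portland cement = 0). There the fines and binder content constraints are tight.
Solving gives x3 = 2.67, x4 = 0.08.
Total cost: 0.044·2.67 + 0.029·0.08 = 0.11980.

£0.120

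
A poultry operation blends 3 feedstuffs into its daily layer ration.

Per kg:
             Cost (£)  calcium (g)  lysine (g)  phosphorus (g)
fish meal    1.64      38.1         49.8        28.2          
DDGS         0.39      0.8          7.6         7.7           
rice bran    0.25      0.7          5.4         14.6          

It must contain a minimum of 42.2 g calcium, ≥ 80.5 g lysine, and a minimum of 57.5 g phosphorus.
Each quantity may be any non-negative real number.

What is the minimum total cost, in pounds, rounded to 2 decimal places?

Let x1 = kg of fish meal, x2 = kg of DDGS, x3 = kg of rice bran.
Minimise 1.64x1 + 0.39x2 + 0.25x3 subject to:
  38.1x1 + 0.8x2 + 0.7x3 ≥ 42.2   (calcium)
  49.8x1 + 7.6x2 + 5.4x3 ≥ 80.5   (lysine)
  28.2x1 + 7.7x2 + 14.6x3 ≥ 57.5   (phosphorus)
  x1, x2, x3 ≥ 0.
The minimum-cost mix takes nothing from DDGS — only fish meal, rice bran. There the lysine and phosphorus constraints are tight.
Solving gives x1 = 1.505, x3 = 1.032.
Hence cost = 1.64·1.505 + 0.25·1.032 = £2.7262.

£2.73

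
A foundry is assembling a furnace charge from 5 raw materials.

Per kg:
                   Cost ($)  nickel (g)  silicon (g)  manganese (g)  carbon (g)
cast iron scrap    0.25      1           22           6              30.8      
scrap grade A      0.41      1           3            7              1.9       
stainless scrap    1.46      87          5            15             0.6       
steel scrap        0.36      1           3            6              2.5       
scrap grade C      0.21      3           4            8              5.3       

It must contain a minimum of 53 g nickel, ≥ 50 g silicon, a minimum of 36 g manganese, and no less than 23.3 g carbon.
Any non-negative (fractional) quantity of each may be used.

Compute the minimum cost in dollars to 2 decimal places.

Let x1 = kg of cast iron scrap, x2 = kg of scrap grade A, x3 = kg of stainless scrap, x4 = kg of steel scrap, x5 = kg of scrap grade C.
Minimise 0.25x1 + 0.41x2 + 1.46x3 + 0.36x4 + 0.21x5 with:
  1x1 + 1x2 + 87x3 + 1x4 + 3x5 ≥ 53   (nickel)
  22x1 + 3x2 + 5x3 + 3x4 + 4x5 ≥ 50   (silicon)
  6x1 + 7x2 + 15x3 + 6x4 + 8x5 ≥ 36   (manganese)
  30.8x1 + 1.9x2 + 0.6x3 + 2.5x4 + 5.3x5 ≥ 23.3   (carbon)
  x1, x2, x3, x4, x5 ≥ 0.
The minimum-cost mix takes nothing from scrap grade A, steel scrap — only cast iron scrap, stainless scrap, scrap grade C. Binding constraints: nickel, silicon, manganese.
Solving gives x1 = 1.752, x3 = 0.5123, x5 = 2.226.
Cost = 0.25·1.752 + 1.46·0.5123 + 0.21·2.226 = 1.6534.

$1.65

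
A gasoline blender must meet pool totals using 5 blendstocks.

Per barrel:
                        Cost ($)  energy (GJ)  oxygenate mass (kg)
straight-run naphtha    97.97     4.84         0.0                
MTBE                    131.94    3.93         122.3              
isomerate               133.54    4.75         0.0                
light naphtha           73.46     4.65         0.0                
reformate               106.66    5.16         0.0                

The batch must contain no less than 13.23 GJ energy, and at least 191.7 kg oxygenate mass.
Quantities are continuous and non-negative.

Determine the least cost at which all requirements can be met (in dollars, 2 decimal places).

$318.50

This is a linear program. Let x1 = barrels of straight-run naphtha, x2 = barrels of MTBE, x3 = barrels of isomerate, x4 = barrels of light naphtha, x5 = barrels of reformate.
min 97.97x1 + 131.94x2 + 133.54x3 + 73.46x4 + 106.66x5 with:
  4.84x1 + 3.93x2 + 4.75x3 + 4.65x4 + 5.16x5 ≥ 13.23   (energy)
  122.3x2 ≥ 191.7   (oxygenate mass)
  x1, x2, x3, x4, x5 ≥ 0.
At the optimum only MTBE, light naphtha are positive (straight-run naphtha, isomerate, reformate = 0). There the energy and oxygenate mass constraints are tight.
That vertex is x2 = 1.5675, x4 = 1.5204.
Cost = 131.94·1.5675 + 73.46·1.5204 = 318.5045.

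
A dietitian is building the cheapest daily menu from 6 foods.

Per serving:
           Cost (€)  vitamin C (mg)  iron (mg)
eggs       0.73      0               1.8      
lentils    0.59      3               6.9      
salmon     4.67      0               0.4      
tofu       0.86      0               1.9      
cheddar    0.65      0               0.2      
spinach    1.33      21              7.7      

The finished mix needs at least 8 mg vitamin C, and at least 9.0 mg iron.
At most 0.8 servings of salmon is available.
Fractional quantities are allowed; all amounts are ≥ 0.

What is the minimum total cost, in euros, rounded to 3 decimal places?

This is a linear program. Let x1 = servings of eggs, x2 = servings of lentils, x3 = servings of salmon, x4 = servings of tofu, x5 = servings of cheddar, x6 = servings of spinach.
min 0.73x1 + 0.59x2 + 4.67x3 + 0.86x4 + 0.65x5 + 1.33x6 subject to:
  3x2 + 21x6 ≥ 8   (vitamin C)
  1.8x1 + 6.9x2 + 0.4x3 + 1.9x4 + 0.2x5 + 7.7x6 ≥ 9   (iron)
  x3 ≤ 0.8
  x1, x2, x3, x4, x5, x6 ≥ 0.
The cheapest feasible vertex uses only lentils, spinach; eggs, salmon, tofu, cheddar are not used. There the vitamin C and iron constraints are tight.
Solving gives x2 = 1.046, x6 = 0.2315.
Objective = 0.59·1.046 + 1.33·0.2315 = 0.92504.

€0.925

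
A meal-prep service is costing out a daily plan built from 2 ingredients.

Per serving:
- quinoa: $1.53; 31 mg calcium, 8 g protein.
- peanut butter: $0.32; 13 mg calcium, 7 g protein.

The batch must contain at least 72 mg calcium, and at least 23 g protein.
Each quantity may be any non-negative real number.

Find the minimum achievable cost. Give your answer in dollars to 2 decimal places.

$1.77

This is a linear program. Let x1 = servings of quinoa, x2 = servings of peanut butter.
Minimise 1.53x1 + 0.32x2 subject to:
  31x1 + 13x2 ≥ 72   (calcium)
  8x1 + 7x2 ≥ 23   (protein)
  x1, x2 ≥ 0.
The optimal basis is {peanut butter}; quinoa drops out. The calcium requirement is met with equality.
Optimal quantities: peanut butter = 5.538 servings.
Objective = 0.32·5.538 = 1.7722.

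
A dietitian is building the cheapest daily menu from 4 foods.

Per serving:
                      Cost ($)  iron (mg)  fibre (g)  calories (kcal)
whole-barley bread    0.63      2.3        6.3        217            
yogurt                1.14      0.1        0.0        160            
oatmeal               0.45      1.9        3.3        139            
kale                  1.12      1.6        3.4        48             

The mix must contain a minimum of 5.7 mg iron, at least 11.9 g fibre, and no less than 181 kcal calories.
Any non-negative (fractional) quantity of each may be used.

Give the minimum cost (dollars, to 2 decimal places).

Let x1 = servings of whole-barley bread, x2 = servings of yogurt, x3 = servings of oatmeal, x4 = servings of kale.
Minimise 0.63x1 + 1.14x2 + 0.45x3 + 1.12x4 s.t.:
  2.3x1 + 0.1x2 + 1.9x3 + 1.6x4 ≥ 5.7   (iron)
  6.3x1 + 3.3x3 + 3.4x4 ≥ 11.9   (fibre)
  217x1 + 160x2 + 139x3 + 48x4 ≥ 181   (calories)
  x1, x2, x3, x4 ≥ 0.
The minimum-cost mix takes nothing from yogurt, kale — only whole-barley bread, oatmeal. Binding constraints: iron and fibre.
That vertex is x1 = 0.8676, x3 = 1.95.
Cost = 0.63·0.8676 + 0.45·1.95 = 1.4241.

$1.42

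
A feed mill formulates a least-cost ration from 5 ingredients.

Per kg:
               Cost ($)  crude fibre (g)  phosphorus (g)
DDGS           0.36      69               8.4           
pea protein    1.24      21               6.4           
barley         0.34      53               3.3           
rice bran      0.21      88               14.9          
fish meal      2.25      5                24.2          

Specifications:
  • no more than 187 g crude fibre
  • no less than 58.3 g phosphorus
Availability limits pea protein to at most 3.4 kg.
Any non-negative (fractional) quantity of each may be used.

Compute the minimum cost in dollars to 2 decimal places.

$3.00

This is a linear program. Let x1 = kg of DDGS, x2 = kg of pea protein, x3 = kg of barley, x4 = kg of rice bran, x5 = kg of fish meal.
Minimize 0.36x1 + 1.24x2 + 0.34x3 + 0.21x4 + 2.25x5 s.t.:
  69x1 + 21x2 + 53x3 + 88x4 + 5x5 ≤ 187   (crude fibre)
  8.4x1 + 6.4x2 + 3.3x3 + 14.9x4 + 24.2x5 ≥ 58.3   (phosphorus)
  x2 ≤ 3.4
  x1, x2, x3, x4, x5 ≥ 0.
The minimum-cost mix takes nothing from DDGS, pea protein, barley — only rice bran, fish meal. The crude fibre and phosphorus requirements are met with equality.
Optimal quantities: rice bran = 2.06 kg, fish meal = 1.141 kg.
Cost = 0.21·2.06 + 2.25·1.141 = 2.9999.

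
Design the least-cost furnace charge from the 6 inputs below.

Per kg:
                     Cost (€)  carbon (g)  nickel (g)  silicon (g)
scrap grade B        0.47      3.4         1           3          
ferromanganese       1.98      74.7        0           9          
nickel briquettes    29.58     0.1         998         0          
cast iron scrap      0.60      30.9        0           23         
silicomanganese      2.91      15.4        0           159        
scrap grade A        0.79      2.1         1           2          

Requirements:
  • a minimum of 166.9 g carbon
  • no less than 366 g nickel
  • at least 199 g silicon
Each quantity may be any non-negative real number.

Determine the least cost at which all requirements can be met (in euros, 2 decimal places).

Treat it as an LP. Let x1 = kg of scrap grade B, x2 = kg of ferromanganese, x3 = kg of nickel briquettes, x4 = kg of cast iron scrap, x5 = kg of silicomanganese, x6 = kg of scrap grade A.
min 0.47x1 + 1.98x2 + 29.58x3 + 0.6x4 + 2.91x5 + 0.79x6 s.t.:
  3.4x1 + 74.7x2 + 0.1x3 + 30.9x4 + 15.4x5 + 2.1x6 ≥ 166.9   (carbon)
  1x1 + 998x3 + 1x6 ≥ 366   (nickel)
  3x1 + 9x2 + 23x4 + 159x5 + 2x6 ≥ 199   (silicon)
  x1, x2, x3, x4, x5, x6 ≥ 0.
The cheapest feasible vertex uses only nickel briquettes, cast iron scrap, silicomanganese; scrap grade B, ferromanganese, scrap grade A are not used. Binding constraints: carbon, nickel, silicon.
Solving gives x3 = 0.3667, x4 = 5.147, x5 = 0.507.
Total cost: 29.58·0.3667 + 0.6·5.147 + 2.91·0.507 = 15.4106.

€15.41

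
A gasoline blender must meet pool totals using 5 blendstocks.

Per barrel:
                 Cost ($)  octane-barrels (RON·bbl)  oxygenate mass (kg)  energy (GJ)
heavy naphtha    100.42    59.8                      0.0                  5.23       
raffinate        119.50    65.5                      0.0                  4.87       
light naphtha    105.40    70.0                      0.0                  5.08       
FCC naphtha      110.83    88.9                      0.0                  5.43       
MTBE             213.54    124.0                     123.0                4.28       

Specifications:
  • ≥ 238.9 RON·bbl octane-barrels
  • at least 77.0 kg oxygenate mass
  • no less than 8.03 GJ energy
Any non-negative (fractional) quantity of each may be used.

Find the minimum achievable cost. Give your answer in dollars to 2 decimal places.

Treat it as an LP. Let x1 = barrels of heavy naphtha, x2 = barrels of raffinate, x3 = barrels of light naphtha, x4 = barrels of FCC naphtha, x5 = barrels of MTBE.
min 100.42x1 + 119.5x2 + 105.4x3 + 110.83x4 + 213.54x5 s.t.:
  59.8x1 + 65.5x2 + 70x3 + 88.9x4 + 124x5 ≥ 238.9   (octane-barrels)
  123x5 ≥ 77   (oxygenate mass)
  5.23x1 + 4.87x2 + 5.08x3 + 5.43x4 + 4.28x5 ≥ 8.03   (energy)
  x1, x2, x3, x4, x5 ≥ 0.
The cheapest feasible vertex uses only FCC naphtha, MTBE; heavy naphtha, raffinate, light naphtha are not used. The octane-barrels and oxygenate mass requirements are met with equality.
Optimal quantities: FCC naphtha = 1.8141 barrels, MTBE = 0.62602 barrels.
Cost = 110.83·1.8141 + 213.54·0.62602 = 334.7370.

$334.74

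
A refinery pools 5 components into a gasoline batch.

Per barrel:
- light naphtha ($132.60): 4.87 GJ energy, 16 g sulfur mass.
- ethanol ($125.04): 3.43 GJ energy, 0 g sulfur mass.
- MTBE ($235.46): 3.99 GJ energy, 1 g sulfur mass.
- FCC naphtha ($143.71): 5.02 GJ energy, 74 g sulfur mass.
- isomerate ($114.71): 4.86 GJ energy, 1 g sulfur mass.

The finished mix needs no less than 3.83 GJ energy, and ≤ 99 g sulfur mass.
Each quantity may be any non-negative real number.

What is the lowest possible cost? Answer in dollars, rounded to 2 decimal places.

$90.40

Let x1 = barrels of light naphtha, x2 = barrels of ethanol, x3 = barrels of MTBE, x4 = barrels of FCC naphtha, x5 = barrels of isomerate.
Minimize 132.6x1 + 125.04x2 + 235.46x3 + 143.71x4 + 114.71x5 with:
  4.87x1 + 3.43x2 + 3.99x3 + 5.02x4 + 4.86x5 ≥ 3.83   (energy)
  16x1 + 1x3 + 74x4 + 1x5 ≤ 99   (sulfur mass)
  x1, x2, x3, x4, x5 ≥ 0.
The optimal basis is {isomerate}; light naphtha, ethanol, MTBE, FCC naphtha drop out. There the energy constraint is tight.
That vertex is x5 = 0.7881.
Cost = 114.71·0.7881 = 90.4030.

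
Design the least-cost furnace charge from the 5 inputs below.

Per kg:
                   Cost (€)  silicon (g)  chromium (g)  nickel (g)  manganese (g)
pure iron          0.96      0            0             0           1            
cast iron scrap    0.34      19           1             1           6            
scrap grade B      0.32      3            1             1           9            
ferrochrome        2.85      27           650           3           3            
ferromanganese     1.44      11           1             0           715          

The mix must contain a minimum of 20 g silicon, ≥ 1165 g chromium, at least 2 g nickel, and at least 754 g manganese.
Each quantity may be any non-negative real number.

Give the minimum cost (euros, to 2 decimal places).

Treat it as an LP. Let x1 = kg of pure iron, x2 = kg of cast iron scrap, x3 = kg of scrap grade B, x4 = kg of ferrochrome, x5 = kg of ferromanganese.
Minimize 0.96x1 + 0.34x2 + 0.32x3 + 2.85x4 + 1.44x5 s.t.:
  19x2 + 3x3 + 27x4 + 11x5 ≥ 20   (silicon)
  1x2 + 1x3 + 650x4 + 1x5 ≥ 1165   (chromium)
  1x2 + 1x3 + 3x4 ≥ 2   (nickel)
  1x1 + 6x2 + 9x3 + 3x4 + 715x5 ≥ 754   (manganese)
  x1, x2, x3, x4, x5 ≥ 0.
At the optimum only ferrochrome, ferromanganese are positive (pure iron, cast iron scrap, scrap grade B = 0). There the chromium and manganese constraints are tight.
Solving gives x4 = 1.791, x5 = 1.047.
Total cost: 2.85·1.791 + 1.44·1.047 = 6.6120.

€6.61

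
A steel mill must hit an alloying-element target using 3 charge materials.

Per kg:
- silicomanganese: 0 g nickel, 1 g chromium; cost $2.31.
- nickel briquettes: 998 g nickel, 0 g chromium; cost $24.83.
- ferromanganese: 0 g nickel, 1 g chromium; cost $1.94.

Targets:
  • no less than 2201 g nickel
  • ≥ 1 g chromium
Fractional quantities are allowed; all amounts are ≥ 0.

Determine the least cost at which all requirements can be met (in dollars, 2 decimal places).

Let x1 = kg of silicomanganese, x2 = kg of nickel briquettes, x3 = kg of ferromanganese.
Minimise 2.31x1 + 24.83x2 + 1.94x3 with:
  998x2 ≥ 2201   (nickel)
  1x1 + 1x3 ≥ 1   (chromium)
  x1, x2, x3 ≥ 0.
The minimum-cost mix takes nothing from silicomanganese — only nickel briquettes, ferromanganese. Binding constraints: nickel and chromium.
So nickel briquettes = 2.2054 kg, ferromanganese = 1 kg.
Total cost: 24.83·2.2054 + 1.94·1 = 56.7001.

$56.70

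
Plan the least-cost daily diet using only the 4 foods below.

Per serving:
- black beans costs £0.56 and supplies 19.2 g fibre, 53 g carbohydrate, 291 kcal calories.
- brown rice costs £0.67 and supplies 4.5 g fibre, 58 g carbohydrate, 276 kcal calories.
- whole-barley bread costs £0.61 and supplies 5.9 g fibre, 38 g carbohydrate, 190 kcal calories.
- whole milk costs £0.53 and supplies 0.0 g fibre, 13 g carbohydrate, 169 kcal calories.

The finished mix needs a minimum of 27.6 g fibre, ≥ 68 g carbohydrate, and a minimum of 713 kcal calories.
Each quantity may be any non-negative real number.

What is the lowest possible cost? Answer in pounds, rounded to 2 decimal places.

Set it up as a linear program. Let x1 = servings of black beans, x2 = servings of brown rice, x3 = servings of whole-barley bread, x4 = servings of whole milk.
Minimise 0.56x1 + 0.67x2 + 0.61x3 + 0.53x4 subject to:
  19.2x1 + 4.5x2 + 5.9x3 ≥ 27.6   (fibre)
  53x1 + 58x2 + 38x3 + 13x4 ≥ 68   (carbohydrate)
  291x1 + 276x2 + 190x3 + 169x4 ≥ 713   (calories)
  x1, x2, x3, x4 ≥ 0.
The minimum-cost mix takes nothing from brown rice, whole-barley bread, whole milk — only black beans. The calories requirement is met with equality.
Optimal quantities: black beans = 2.45 servings.
Total cost: 0.56·2.45 = 1.3720.

£1.37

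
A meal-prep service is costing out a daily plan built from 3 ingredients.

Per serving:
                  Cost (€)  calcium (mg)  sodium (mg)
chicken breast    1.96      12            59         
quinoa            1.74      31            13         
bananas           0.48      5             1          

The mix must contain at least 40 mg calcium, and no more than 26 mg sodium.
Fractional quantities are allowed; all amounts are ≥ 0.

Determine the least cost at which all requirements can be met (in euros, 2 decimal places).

€2.25

Set it up as a linear program. Let x1 = servings of chicken breast, x2 = servings of quinoa, x3 = servings of bananas.
Minimise 1.96x1 + 1.74x2 + 0.48x3 s.t.:
  12x1 + 31x2 + 5x3 ≥ 40   (calcium)
  59x1 + 13x2 + 1x3 ≤ 26   (sodium)
  x1, x2, x3 ≥ 0.
The optimal basis is {quinoa}; chicken breast, bananas drop out. Binding constraint: calcium.
Optimal quantities: quinoa = 1.2903 servings.
Objective = 1.74·1.2903 = 2.2451.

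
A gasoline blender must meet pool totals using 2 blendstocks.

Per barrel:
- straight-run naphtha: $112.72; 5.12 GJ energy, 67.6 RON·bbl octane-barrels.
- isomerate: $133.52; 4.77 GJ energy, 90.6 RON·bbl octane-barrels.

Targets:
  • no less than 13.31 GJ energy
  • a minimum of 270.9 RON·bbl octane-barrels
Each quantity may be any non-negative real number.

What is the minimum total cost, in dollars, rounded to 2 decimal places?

$399.23

Set it up as a linear program. Let x1 = barrels of straight-run naphtha, x2 = barrels of isomerate.
Minimise 112.72x1 + 133.52x2 with:
  5.12x1 + 4.77x2 ≥ 13.31   (energy)
  67.6x1 + 90.6x2 ≥ 270.9   (octane-barrels)
  x1, x2 ≥ 0.
At the optimum only isomerate is positive (straight-run naphtha = 0). There the octane-barrels constraint is tight.
So isomerate = 2.99007 barrels.
Hence cost = 133.52·2.99007 = $399.2341.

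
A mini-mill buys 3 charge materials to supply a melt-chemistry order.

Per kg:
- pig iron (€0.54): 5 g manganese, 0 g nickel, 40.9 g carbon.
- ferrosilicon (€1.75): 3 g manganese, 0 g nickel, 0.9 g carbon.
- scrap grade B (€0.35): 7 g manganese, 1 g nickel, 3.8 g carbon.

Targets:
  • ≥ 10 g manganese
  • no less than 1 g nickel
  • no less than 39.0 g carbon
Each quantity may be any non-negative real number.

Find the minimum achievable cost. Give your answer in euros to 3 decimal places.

€0.815

Treat it as an LP. Let x1 = kg of pig iron, x2 = kg of ferrosilicon, x3 = kg of scrap grade B.
Minimise 0.54x1 + 1.75x2 + 0.35x3 subject to:
  5x1 + 3x2 + 7x3 ≥ 10   (manganese)
  1x3 ≥ 1   (nickel)
  40.9x1 + 0.9x2 + 3.8x3 ≥ 39   (carbon)
  x1, x2, x3 ≥ 0.
The cheapest feasible vertex uses only pig iron, scrap grade B; ferrosilicon is not used. Binding constraints: nickel and carbon.
So pig iron = 0.8606 kg, scrap grade B = 1 kg.
Cost = 0.54·0.8606 + 0.35·1 = 0.81472.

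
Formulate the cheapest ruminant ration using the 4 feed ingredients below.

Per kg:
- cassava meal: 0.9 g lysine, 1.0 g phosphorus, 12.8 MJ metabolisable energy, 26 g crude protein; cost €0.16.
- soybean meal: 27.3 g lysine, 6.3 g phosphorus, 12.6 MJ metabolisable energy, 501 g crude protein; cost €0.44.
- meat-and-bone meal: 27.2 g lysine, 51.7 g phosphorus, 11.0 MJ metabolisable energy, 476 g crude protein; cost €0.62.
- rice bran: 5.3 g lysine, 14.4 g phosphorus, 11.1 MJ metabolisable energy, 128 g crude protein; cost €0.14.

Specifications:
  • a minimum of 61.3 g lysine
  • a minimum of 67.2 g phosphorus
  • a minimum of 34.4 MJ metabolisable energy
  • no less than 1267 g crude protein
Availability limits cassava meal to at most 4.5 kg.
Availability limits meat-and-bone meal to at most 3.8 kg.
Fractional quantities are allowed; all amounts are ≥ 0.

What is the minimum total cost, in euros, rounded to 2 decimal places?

€1.22

Set it up as a linear program. Let x1 = kg of cassava meal, x2 = kg of soybean meal, x3 = kg of meat-and-bone meal, x4 = kg of rice bran.
Minimize 0.16x1 + 0.44x2 + 0.62x3 + 0.14x4 subject to:
  0.9x1 + 27.3x2 + 27.2x3 + 5.3x4 ≥ 61.3   (lysine)
  1x1 + 6.3x2 + 51.7x3 + 14.4x4 ≥ 67.2   (phosphorus)
  12.8x1 + 12.6x2 + 11x3 + 11.1x4 ≥ 34.4   (metabolisable energy)
  26x1 + 501x2 + 476x3 + 128x4 ≥ 1267   (crude protein)
  x1 ≤ 4.5
  x3 ≤ 3.8
  x1, x2, x3, x4 ≥ 0.
The cheapest feasible vertex uses only soybean meal, rice bran; cassava meal, meat-and-bone meal are not used. Binding constraints: phosphorus and crude protein.
Solving gives x2 = 1.505, x4 = 4.008.
Cost = 0.44·1.505 + 0.14·4.008 = 1.2233.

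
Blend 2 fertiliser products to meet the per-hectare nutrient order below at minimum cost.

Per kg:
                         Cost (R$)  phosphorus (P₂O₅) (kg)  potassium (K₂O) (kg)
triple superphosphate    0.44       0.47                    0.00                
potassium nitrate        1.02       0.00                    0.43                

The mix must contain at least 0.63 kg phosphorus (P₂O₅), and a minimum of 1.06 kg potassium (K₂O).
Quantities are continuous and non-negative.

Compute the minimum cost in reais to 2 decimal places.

R$3.10

This is a linear program. Let x1 = kg of triple superphosphate, x2 = kg of potassium nitrate.
Minimize 0.44x1 + 1.02x2 subject to:
  0.47x1 ≥ 0.63   (phosphorus (P₂O₅))
  0.43x2 ≥ 1.06   (potassium (K₂O))
  x1, x2 ≥ 0.
Both inputs are positive at the optimum. The phosphorus (P₂O₅) and potassium (K₂O) requirements are met with equality.
So triple superphosphate = 1.34 kg, potassium nitrate = 2.465 kg.
Objective = 0.44·1.34 + 1.02·2.465 = 3.1039.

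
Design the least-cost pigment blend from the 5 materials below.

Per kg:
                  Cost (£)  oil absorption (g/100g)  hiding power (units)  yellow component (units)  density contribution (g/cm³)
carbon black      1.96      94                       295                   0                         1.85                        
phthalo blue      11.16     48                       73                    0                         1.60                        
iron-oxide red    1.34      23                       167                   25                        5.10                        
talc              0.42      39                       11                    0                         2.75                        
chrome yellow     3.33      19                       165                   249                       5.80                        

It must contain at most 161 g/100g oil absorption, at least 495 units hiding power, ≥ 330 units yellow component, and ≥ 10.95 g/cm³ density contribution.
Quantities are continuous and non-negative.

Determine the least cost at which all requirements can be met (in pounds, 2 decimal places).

£6.25

Let x1 = kg of carbon black, x2 = kg of phthalo blue, x3 = kg of iron-oxide red, x4 = kg of talc, x5 = kg of chrome yellow.
Minimise 1.96x1 + 11.16x2 + 1.34x3 + 0.42x4 + 3.33x5 subject to:
  94x1 + 48x2 + 23x3 + 39x4 + 19x5 ≤ 161   (oil absorption)
  295x1 + 73x2 + 167x3 + 11x4 + 165x5 ≥ 495   (hiding power)
  25x3 + 249x5 ≥ 330   (yellow component)
  1.85x1 + 1.6x2 + 5.1x3 + 2.75x4 + 5.8x5 ≥ 10.95   (density contribution)
  x1, x2, x3, x4, x5 ≥ 0.
The cheapest feasible vertex uses only carbon black, iron-oxide red, chrome yellow; phthalo blue, talc are not used. Binding constraints: hiding power, yellow component, density contribution.
Optimal quantities: carbon black = 0.7184 kg, iron-oxide red = 0.4282 kg, chrome yellow = 1.282 kg.
Total cost: 1.96·0.7184 + 1.34·0.4282 + 3.33·1.282 = 6.2509.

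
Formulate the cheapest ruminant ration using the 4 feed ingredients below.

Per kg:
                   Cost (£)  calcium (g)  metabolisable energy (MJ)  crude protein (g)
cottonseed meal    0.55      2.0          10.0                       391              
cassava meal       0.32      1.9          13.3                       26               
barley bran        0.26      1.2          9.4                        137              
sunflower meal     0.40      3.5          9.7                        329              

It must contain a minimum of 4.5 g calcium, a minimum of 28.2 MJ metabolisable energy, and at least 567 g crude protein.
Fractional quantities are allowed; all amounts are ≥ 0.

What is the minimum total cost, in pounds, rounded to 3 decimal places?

Let x1 = kg of cottonseed meal, x2 = kg of cassava meal, x3 = kg of barley bran, x4 = kg of sunflower meal.
Minimize 0.55x1 + 0.32x2 + 0.26x3 + 0.4x4 s.t.:
  2x1 + 1.9x2 + 1.2x3 + 3.5x4 ≥ 4.5   (calcium)
  10x1 + 13.3x2 + 9.4x3 + 9.7x4 ≥ 28.2   (metabolisable energy)
  391x1 + 26x2 + 137x3 + 329x4 ≥ 567   (crude protein)
  x1, x2, x3, x4 ≥ 0.
The optimal basis is {barley bran, sunflower meal}; cottonseed meal, cassava meal drop out. There the metabolisable energy and crude protein constraints are tight.
That vertex is x3 = 2.14203, x4 = 0.831434.
Objective = 0.26·2.14203 + 0.4·0.831434 = 0.889501.

£0.890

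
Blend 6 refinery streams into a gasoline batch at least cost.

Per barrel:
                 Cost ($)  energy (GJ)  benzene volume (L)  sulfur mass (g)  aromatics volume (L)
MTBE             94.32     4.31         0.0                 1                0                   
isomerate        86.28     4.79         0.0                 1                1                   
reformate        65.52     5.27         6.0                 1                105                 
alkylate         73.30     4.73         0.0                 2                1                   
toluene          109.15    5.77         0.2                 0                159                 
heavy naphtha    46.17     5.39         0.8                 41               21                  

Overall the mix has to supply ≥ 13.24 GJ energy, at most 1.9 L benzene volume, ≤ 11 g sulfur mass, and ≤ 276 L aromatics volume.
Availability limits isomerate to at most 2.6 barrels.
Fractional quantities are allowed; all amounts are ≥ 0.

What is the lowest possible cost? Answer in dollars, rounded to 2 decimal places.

Set it up as a linear program. Let x1 = barrels of MTBE, x2 = barrels of isomerate, x3 = barrels of reformate, x4 = barrels of alkylate, x5 = barrels of toluene, x6 = barrels of heavy naphtha.
Minimize 94.32x1 + 86.28x2 + 65.52x3 + 73.3x4 + 109.15x5 + 46.17x6 with:
  4.31x1 + 4.79x2 + 5.27x3 + 4.73x4 + 5.77x5 + 5.39x6 ≥ 13.24   (energy)
  6x3 + 0.2x5 + 0.8x6 ≤ 1.9   (benzene volume)
  1x1 + 1x2 + 1x3 + 2x4 + 41x6 ≤ 11   (sulfur mass)
  1x2 + 105x3 + 1x4 + 159x5 + 21x6 ≤ 276   (aromatics volume)
  x2 ≤ 2.6
  x1, x2, x3, x4, x5, x6 ≥ 0.
The optimal basis is {reformate, alkylate, heavy naphtha}; MTBE, isomerate, toluene drop out. The energy, benzene volume, sulfur mass requirements are met with equality.
Optimal quantities: reformate = 0.29681 barrels, alkylate = 2.2988 barrels, heavy naphtha = 0.14892 barrels.
Objective = 65.52·0.29681 + 73.3·2.2988 + 46.17·0.14892 = 194.8247.

$194.82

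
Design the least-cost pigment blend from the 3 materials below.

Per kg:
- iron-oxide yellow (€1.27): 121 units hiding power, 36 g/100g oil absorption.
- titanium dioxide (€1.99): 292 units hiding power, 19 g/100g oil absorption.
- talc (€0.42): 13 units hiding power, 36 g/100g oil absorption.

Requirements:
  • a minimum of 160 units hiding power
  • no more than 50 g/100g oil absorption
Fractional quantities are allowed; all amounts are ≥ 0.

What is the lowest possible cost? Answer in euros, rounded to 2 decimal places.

This is a linear program. Let x1 = kg of iron-oxide yellow, x2 = kg of titanium dioxide, x3 = kg of talc.
Minimise 1.27x1 + 1.99x2 + 0.42x3 subject to:
  121x1 + 292x2 + 13x3 ≥ 160   (hiding power)
  36x1 + 19x2 + 36x3 ≤ 50   (oil absorption)
  x1, x2, x3 ≥ 0.
The cheapest feasible vertex uses only titanium dioxide; iron-oxide yellow, talc are not used. Binding constraint: hiding power.
Solving gives x2 = 0.5479.
Cost = 1.99·0.5479 = 1.0903.

€1.09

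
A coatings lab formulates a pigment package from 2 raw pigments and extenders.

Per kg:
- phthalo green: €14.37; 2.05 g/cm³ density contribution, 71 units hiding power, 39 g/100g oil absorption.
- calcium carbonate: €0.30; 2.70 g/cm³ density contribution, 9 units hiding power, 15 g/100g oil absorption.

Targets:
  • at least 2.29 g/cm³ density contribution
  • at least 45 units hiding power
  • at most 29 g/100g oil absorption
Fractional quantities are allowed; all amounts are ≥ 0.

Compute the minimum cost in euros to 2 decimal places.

€8.46

Let x1 = kg of phthalo green, x2 = kg of calcium carbonate.
Minimise 14.37x1 + 0.3x2 s.t.:
  2.05x1 + 2.7x2 ≥ 2.29   (density contribution)
  71x1 + 9x2 ≥ 45   (hiding power)
  39x1 + 15x2 ≤ 29   (oil absorption)
  x1, x2 ≥ 0.
Both inputs are positive at the optimum. There the hiding power and oil absorption constraints are tight.
Optimal quantities: phthalo green = 0.5798 kg, calcium carbonate = 0.4258 kg.
Objective = 14.37·0.5798 + 0.3·0.4258 = 8.4595.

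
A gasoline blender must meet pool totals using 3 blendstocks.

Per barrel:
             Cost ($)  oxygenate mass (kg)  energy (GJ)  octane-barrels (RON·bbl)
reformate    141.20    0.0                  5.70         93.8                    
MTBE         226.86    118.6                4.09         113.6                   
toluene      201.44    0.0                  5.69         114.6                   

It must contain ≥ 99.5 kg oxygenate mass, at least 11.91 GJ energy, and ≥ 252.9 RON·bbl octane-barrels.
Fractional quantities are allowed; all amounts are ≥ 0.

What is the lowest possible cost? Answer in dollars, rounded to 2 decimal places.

$427.56

Let x1 = barrels of reformate, x2 = barrels of MTBE, x3 = barrels of toluene.
Minimise 141.2x1 + 226.86x2 + 201.44x3 subject to:
  118.6x2 ≥ 99.5   (oxygenate mass)
  5.7x1 + 4.09x2 + 5.69x3 ≥ 11.91   (energy)
  93.8x1 + 113.6x2 + 114.6x3 ≥ 252.9   (octane-barrels)
  x1, x2, x3 ≥ 0.
At the optimum only reformate, MTBE are positive (toluene = 0). Binding constraints: oxygenate mass and octane-barrels.
That vertex is x1 = 1.68011, x2 = 0.838954.
Objective = 141.2·1.68011 + 226.86·0.838954 = 427.5566.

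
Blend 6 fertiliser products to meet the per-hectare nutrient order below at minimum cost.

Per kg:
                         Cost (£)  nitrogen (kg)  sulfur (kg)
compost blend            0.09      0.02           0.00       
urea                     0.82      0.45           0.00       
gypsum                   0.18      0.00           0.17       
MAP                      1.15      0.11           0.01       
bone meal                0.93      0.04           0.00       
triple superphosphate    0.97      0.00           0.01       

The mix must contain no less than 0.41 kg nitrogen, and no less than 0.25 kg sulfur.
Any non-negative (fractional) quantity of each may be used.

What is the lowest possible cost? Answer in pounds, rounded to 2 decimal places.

Let x1 = kg of compost blend, x2 = kg of urea, x3 = kg of gypsum, x4 = kg of MAP, x5 = kg of bone meal, x6 = kg of triple superphosphate.
Minimise 0.09x1 + 0.82x2 + 0.18x3 + 1.15x4 + 0.93x5 + 0.97x6 s.t.:
  0.02x1 + 0.45x2 + 0.11x4 + 0.04x5 ≥ 0.41   (nitrogen)
  0.17x3 + 0.01x4 + 0.01x6 ≥ 0.25   (sulfur)
  x1, x2, x3, x4, x5, x6 ≥ 0.
The cheapest feasible vertex uses only urea, gypsum; compost blend, MAP, bone meal, triple superphosphate are not used. There the nitrogen and sulfur constraints are tight.
Solving gives x2 = 0.9111, x3 = 1.471.
Hence cost = 0.82·0.9111 + 0.18·1.471 = £1.0119.

£1.01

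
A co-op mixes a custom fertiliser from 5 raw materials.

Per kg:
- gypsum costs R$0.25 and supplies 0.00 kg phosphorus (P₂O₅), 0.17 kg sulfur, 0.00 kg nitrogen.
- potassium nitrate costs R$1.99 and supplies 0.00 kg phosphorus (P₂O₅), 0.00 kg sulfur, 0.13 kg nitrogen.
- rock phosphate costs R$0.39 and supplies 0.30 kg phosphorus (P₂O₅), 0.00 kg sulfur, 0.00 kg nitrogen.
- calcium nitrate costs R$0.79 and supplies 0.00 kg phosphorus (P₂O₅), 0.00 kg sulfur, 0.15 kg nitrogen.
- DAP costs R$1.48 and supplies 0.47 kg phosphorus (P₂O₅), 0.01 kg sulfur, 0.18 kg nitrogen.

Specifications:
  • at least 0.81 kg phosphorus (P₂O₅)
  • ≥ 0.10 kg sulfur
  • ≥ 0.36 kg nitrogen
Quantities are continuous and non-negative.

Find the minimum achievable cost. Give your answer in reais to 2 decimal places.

This is a linear program. Let x1 = kg of gypsum, x2 = kg of potassium nitrate, x3 = kg of rock phosphate, x4 = kg of calcium nitrate, x5 = kg of DAP.
Minimise 0.25x1 + 1.99x2 + 0.39x3 + 0.79x4 + 1.48x5 with:
  0.3x3 + 0.47x5 ≥ 0.81   (phosphorus (P₂O₅))
  0.17x1 + 0.01x5 ≥ 0.1   (sulfur)
  0.13x2 + 0.15x4 + 0.18x5 ≥ 0.36   (nitrogen)
  x1, x2, x3, x4, x5 ≥ 0.
At the optimum only gypsum, calcium nitrate, DAP are positive (potassium nitrate, rock phosphate = 0). The phosphorus (P₂O₅), sulfur, nitrogen requirements are met with equality.
Solving gives x1 = 0.4869, x4 = 0.3319, x5 = 1.723.
Cost = 0.25·0.4869 + 0.79·0.3319 + 1.48·1.723 = 2.9340.

R$2.93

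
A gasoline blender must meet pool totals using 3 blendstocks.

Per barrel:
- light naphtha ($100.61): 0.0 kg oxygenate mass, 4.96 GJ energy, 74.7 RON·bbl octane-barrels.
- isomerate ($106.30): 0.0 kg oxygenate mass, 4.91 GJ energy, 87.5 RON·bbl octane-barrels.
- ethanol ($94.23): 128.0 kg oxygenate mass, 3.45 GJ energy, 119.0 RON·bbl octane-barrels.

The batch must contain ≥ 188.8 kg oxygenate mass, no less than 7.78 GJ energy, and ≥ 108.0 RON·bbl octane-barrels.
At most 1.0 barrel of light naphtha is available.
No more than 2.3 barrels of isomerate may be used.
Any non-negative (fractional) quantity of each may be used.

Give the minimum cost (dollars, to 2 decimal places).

Let x1 = barrels of light naphtha, x2 = barrels of isomerate, x3 = barrels of ethanol.
Minimize 100.61x1 + 106.3x2 + 94.23x3 s.t.:
  128x3 ≥ 188.8   (oxygenate mass)
  4.96x1 + 4.91x2 + 3.45x3 ≥ 7.78   (energy)
  74.7x1 + 87.5x2 + 119x3 ≥ 108   (octane-barrels)
  x1 ≤ 1
  x2 ≤ 2.3
  x1, x2, x3 ≥ 0.
The cheapest feasible vertex uses only light naphtha, ethanol; isomerate is not used. There the oxygenate mass and energy constraints are tight.
So light naphtha = 0.5426 barrels, ethanol = 1.475 barrels.
Hence cost = 100.61·0.5426 + 94.23·1.475 = $193.5802.

$193.58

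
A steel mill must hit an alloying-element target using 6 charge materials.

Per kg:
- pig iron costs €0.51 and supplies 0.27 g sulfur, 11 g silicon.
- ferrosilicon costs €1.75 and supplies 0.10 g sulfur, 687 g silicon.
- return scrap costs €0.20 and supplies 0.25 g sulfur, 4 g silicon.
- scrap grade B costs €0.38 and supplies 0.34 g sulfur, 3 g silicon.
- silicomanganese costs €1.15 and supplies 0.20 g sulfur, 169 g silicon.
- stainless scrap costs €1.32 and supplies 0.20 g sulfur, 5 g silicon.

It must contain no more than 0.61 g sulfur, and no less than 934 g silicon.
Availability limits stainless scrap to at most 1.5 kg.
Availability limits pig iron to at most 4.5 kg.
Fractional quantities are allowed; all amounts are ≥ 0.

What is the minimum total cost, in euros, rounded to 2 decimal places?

€2.38

Let x1 = kg of pig iron, x2 = kg of ferrosilicon, x3 = kg of return scrap, x4 = kg of scrap grade B, x5 = kg of silicomanganese, x6 = kg of stainless scrap.
Minimise 0.51x1 + 1.75x2 + 0.2x3 + 0.38x4 + 1.15x5 + 1.32x6 subject to:
  0.27x1 + 0.1x2 + 0.25x3 + 0.34x4 + 0.2x5 + 0.2x6 ≤ 0.61   (sulfur)
  11x1 + 687x2 + 4x3 + 3x4 + 169x5 + 5x6 ≥ 934   (silicon)
  x6 ≤ 1.5
  x1 ≤ 4.5
  x1, x2, x3, x4, x5, x6 ≥ 0.
The cheapest feasible vertex uses only ferrosilicon; pig iron, return scrap, scrap grade B, silicomanganese, stainless scrap are not used. Binding constraint: silicon.
So ferrosilicon = 1.36 kg.
Objective = 1.75·1.36 = 2.3800.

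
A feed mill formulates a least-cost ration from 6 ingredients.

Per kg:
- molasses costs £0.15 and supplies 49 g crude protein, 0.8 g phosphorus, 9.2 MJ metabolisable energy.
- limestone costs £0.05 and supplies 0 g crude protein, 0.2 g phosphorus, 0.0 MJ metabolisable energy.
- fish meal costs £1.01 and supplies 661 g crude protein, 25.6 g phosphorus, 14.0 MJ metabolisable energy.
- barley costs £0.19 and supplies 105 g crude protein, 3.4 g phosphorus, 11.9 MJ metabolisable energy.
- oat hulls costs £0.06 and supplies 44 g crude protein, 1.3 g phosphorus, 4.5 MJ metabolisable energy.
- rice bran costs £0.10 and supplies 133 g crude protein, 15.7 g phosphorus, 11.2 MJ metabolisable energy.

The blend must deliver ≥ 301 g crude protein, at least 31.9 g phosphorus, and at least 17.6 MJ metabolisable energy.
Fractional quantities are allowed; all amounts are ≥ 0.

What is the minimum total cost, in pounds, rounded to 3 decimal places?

£0.226

Treat it as an LP. Let x1 = kg of molasses, x2 = kg of limestone, x3 = kg of fish meal, x4 = kg of barley, x5 = kg of oat hulls, x6 = kg of rice bran.
min 0.15x1 + 0.05x2 + 1.01x3 + 0.19x4 + 0.06x5 + 0.1x6 s.t.:
  49x1 + 661x3 + 105x4 + 44x5 + 133x6 ≥ 301   (crude protein)
  0.8x1 + 0.2x2 + 25.6x3 + 3.4x4 + 1.3x5 + 15.7x6 ≥ 31.9   (phosphorus)
  9.2x1 + 14x3 + 11.9x4 + 4.5x5 + 11.2x6 ≥ 17.6   (metabolisable energy)
  x1, x2, x3, x4, x5, x6 ≥ 0.
The optimal basis is {rice bran}; molasses, limestone, fish meal, barley, oat hulls drop out. Binding constraint: crude protein.
So rice bran = 2.263 kg.
Objective = 0.1·2.263 = 0.22630.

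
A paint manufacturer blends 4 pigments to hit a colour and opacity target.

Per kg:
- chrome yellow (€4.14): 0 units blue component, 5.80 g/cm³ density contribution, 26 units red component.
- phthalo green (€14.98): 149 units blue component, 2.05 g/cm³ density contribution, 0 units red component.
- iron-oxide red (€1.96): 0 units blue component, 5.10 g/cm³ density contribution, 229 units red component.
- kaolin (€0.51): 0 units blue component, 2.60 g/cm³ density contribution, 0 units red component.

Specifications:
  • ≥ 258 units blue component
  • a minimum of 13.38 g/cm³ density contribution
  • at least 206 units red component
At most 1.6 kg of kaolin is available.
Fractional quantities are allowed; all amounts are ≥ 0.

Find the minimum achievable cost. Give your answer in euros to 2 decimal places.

Let x1 = kg of chrome yellow, x2 = kg of phthalo green, x3 = kg of iron-oxide red, x4 = kg of kaolin.
Minimise 4.14x1 + 14.98x2 + 1.96x3 + 0.51x4 with:
  149x2 ≥ 258   (blue component)
  5.8x1 + 2.05x2 + 5.1x3 + 2.6x4 ≥ 13.38   (density contribution)
  26x1 + 229x3 ≥ 206   (red component)
  x4 ≤ 1.6
  x1, x2, x3, x4 ≥ 0.
The minimum-cost mix takes nothing from chrome yellow — only phthalo green, iron-oxide red, kaolin. The blue component, density contribution, the kaolin cap requirements are met with equality.
That vertex is x2 = 1.7315, x3 = 1.1118, x4 = 1.6.
Total cost: 14.98·1.7315 + 1.96·1.1118 + 0.51·1.6 = 28.9330.

€28.93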